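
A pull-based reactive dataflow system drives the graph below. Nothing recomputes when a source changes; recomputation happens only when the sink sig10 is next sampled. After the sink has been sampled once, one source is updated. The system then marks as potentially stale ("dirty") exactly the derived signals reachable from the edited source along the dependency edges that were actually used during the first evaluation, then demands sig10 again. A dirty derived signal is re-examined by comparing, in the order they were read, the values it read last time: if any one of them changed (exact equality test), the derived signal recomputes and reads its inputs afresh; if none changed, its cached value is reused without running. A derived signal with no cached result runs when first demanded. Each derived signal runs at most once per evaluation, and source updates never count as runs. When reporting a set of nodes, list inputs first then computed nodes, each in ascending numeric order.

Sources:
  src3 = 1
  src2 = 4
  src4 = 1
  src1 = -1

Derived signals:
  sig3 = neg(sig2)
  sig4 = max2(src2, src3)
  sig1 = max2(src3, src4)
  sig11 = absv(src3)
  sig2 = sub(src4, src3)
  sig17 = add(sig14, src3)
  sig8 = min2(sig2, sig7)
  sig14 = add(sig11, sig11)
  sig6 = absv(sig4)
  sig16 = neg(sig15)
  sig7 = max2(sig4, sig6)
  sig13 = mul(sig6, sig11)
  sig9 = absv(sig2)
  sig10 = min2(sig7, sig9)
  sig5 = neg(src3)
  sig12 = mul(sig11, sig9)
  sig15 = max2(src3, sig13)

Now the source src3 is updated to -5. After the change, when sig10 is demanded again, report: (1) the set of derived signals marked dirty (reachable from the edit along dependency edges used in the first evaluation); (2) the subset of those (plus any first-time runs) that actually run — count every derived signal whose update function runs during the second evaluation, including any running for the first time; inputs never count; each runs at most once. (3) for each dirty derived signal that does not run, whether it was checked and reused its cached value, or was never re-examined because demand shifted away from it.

Marked dirty: sig2, sig4, sig6, sig7, sig9, sig10.
Derived signals that run: sig2, sig4, sig9, sig10 — 4 in total.
Checked but reused from cache: sig6, sig7.
Key observation: the cutoff stops propagation at sig6 — its inputs' values are unchanged, so it reuses its cache.

First evaluation (everything demanded from the output):
  sig2 = sub(1, 1) = 0
  sig4 = max2(4, 1) = 4
  sig6 = absv(4) = 4
  sig7 = max2(4, 4) = 4
  sig9 = absv(0) = 0
  sig10 = min2(4, 0) = 0

Propagation after the edit:
  sig2: runs — src3 1->-5; result 6.
  sig4: runs — src3 1->-5; result 4 (same value as before).
  sig6: checked — values it read are unchanged (sig4 unchanged); reused cached 4 without running.
  sig7: checked — values it read are unchanged (sig4 unchanged, sig6 unchanged); reused cached 4 without running.
  sig9: runs — sig2 0->6; result 6.
  sig10: runs — sig9 0->6; result 4.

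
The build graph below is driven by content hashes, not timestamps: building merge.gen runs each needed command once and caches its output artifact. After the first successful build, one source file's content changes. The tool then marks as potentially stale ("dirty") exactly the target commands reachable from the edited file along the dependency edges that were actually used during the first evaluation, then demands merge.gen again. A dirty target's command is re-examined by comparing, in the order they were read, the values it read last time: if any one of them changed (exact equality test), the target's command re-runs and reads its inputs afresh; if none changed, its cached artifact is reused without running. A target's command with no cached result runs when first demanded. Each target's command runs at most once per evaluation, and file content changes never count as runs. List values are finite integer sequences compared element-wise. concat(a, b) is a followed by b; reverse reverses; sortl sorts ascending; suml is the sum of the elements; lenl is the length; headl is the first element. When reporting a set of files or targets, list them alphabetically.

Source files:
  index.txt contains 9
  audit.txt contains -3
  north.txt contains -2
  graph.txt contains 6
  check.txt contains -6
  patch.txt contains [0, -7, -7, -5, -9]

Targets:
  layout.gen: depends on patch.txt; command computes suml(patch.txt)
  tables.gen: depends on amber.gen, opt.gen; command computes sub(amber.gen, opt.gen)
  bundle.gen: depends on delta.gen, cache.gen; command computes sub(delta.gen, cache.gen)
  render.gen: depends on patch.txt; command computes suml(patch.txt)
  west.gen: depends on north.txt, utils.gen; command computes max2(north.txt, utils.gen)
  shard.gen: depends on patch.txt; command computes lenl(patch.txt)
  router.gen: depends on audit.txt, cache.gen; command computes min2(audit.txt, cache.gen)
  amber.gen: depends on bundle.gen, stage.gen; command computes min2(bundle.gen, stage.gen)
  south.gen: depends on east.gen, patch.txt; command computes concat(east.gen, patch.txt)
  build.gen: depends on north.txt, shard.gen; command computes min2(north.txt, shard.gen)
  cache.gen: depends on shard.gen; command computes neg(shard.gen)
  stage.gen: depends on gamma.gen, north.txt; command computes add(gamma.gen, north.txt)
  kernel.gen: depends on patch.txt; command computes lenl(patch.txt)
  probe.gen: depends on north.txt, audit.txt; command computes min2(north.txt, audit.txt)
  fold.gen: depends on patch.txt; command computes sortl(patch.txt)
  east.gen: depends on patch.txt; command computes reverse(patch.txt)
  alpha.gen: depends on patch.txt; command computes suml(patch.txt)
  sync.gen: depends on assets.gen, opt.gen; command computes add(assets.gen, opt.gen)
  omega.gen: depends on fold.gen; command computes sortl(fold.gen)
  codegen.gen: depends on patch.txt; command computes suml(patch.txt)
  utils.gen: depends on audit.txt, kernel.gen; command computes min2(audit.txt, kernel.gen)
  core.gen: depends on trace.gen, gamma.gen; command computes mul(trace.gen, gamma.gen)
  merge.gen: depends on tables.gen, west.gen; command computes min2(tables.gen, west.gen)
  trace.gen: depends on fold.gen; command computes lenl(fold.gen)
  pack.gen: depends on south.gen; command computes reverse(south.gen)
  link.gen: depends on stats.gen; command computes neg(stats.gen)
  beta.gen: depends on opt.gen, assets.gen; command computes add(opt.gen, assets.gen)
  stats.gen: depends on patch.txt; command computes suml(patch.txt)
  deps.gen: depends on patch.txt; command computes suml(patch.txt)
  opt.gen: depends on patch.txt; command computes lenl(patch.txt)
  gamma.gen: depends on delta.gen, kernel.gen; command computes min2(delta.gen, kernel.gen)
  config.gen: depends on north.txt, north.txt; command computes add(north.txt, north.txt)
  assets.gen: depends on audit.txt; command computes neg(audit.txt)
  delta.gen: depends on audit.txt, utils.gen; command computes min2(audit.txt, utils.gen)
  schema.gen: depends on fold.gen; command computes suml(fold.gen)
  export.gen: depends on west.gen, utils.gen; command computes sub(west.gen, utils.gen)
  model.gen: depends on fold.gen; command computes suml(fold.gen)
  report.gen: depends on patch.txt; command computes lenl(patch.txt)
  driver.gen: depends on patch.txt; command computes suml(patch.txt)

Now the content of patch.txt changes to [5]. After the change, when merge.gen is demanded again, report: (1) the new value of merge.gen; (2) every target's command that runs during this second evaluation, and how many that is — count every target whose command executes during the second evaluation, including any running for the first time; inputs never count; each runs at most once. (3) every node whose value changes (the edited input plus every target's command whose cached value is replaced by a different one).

merge.gen now evaluates to -6.
Run set: amber.gen, bundle.gen, cache.gen, gamma.gen, kernel.gen, merge.gen, opt.gen, shard.gen, tables.gen, utils.gen (10 run).
Changed values: bundle.gen, cache.gen, kernel.gen, merge.gen, opt.gen, patch.txt, shard.gen, tables.gen.
The important point: at west.gen every value read last time is unchanged, so the dirty flag clears without a run.

Initial pass — values computed on the first demand:
  kernel.gen = lenl([0, -7, -7, -5, -9]) = 5
  opt.gen = lenl([0, -7, -7, -5, -9]) = 5
  shard.gen = lenl([0, -7, -7, -5, -9]) = 5
  cache.gen = neg(5) = -5
  utils.gen = min2(-3, 5) = -3
  delta.gen = min2(-3, -3) = -3
  bundle.gen = sub(-3, -5) = 2
  gamma.gen = min2(-3, 5) = -3
  stage.gen = add(-3, -2) = -5
  amber.gen = min2(2, -5) = -5
  tables.gen = sub(-5, 5) = -10
  west.gen = max2(-2, -3) = -2
  merge.gen = min2(-10, -2) = -10

Second demand — change propagation:
  kernel.gen: re-runs because patch.txt [0, -7, -7, -5, -9]->[5]; new result 1.
  opt.gen: re-runs because patch.txt [0, -7, -7, -5, -9]->[5]; new result 1.
  shard.gen: re-runs because patch.txt [0, -7, -7, -5, -9]->[5]; new result 1.
  cache.gen: re-runs because shard.gen 5->1; new result -1.
  utils.gen: re-runs because kernel.gen 5->1; new result -3 (unchanged).
  delta.gen: re-examined; everything it read last time is the same (audit.txt unchanged, utils.gen unchanged) — cache -3 kept, no run.
  bundle.gen: re-runs because cache.gen -5->-1; new result -2.
  gamma.gen: re-runs because kernel.gen 5->1; new result -3 (unchanged).
  stage.gen: re-examined; everything it read last time is the same (gamma.gen unchanged, north.txt unchanged) — cache -5 kept, no run.
  amber.gen: re-runs because bundle.gen 2->-2; new result -5 (unchanged).
  tables.gen: re-runs because opt.gen 5->1; new result -6.
  west.gen: re-examined; everything it read last time is the same (north.txt unchanged, utils.gen unchanged) — cache -2 kept, no run.
  merge.gen: re-runs because tables.gen -10->-6; new result -6.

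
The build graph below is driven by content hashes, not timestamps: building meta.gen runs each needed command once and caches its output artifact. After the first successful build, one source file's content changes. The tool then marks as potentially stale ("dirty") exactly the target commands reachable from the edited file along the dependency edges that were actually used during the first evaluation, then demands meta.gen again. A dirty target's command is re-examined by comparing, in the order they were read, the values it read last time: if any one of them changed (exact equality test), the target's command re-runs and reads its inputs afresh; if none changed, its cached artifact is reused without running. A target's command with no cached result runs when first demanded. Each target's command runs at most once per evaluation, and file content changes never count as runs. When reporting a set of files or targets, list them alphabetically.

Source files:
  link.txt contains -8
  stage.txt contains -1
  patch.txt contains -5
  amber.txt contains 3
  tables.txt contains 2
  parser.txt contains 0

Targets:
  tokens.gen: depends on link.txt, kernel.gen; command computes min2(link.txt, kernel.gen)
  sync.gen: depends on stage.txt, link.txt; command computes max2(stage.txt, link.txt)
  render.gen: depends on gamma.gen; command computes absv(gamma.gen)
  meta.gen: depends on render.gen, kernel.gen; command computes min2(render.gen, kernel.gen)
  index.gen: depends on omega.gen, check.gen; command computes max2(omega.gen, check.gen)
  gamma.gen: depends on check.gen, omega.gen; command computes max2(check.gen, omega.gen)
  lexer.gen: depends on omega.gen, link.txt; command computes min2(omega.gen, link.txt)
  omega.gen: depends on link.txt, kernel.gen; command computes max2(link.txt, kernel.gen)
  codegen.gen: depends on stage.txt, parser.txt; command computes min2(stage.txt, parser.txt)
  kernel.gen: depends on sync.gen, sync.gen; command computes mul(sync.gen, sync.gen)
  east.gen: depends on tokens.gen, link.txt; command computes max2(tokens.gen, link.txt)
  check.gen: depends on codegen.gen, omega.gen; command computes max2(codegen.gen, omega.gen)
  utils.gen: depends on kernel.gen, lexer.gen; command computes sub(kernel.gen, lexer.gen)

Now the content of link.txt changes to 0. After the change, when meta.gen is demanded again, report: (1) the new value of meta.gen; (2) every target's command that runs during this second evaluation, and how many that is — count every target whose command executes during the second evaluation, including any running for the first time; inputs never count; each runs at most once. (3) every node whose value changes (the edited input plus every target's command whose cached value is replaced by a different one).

meta.gen now evaluates to 0.
Run set: check.gen, gamma.gen, kernel.gen, meta.gen, omega.gen, render.gen, sync.gen (7 run).
Changed values: check.gen, gamma.gen, kernel.gen, link.txt, meta.gen, omega.gen, render.gen, sync.gen.

Initial pass — values computed on the first demand:
  codegen.gen = min2(-1, 0) = -1
  sync.gen = max2(-1, -8) = -1
  kernel.gen = mul(-1, -1) = 1
  omega.gen = max2(-8, 1) = 1
  check.gen = max2(-1, 1) = 1
  gamma.gen = max2(1, 1) = 1
  render.gen = absv(1) = 1
  meta.gen = min2(1, 1) = 1

Second demand — change propagation:
  sync.gen: re-runs because link.txt -8->0; new result 0.
  kernel.gen: re-runs because sync.gen -1->0; sync.gen -1->0; new result 0.
  omega.gen: re-runs because link.txt -8->0; kernel.gen 1->0; new result 0.
  check.gen: re-runs because omega.gen 1->0; new result 0.
  gamma.gen: re-runs because check.gen 1->0; omega.gen 1->0; new result 0.
  render.gen: re-runs because gamma.gen 1->0; new result 0.
  meta.gen: re-runs because render.gen 1->0; kernel.gen 1->0; new result 0.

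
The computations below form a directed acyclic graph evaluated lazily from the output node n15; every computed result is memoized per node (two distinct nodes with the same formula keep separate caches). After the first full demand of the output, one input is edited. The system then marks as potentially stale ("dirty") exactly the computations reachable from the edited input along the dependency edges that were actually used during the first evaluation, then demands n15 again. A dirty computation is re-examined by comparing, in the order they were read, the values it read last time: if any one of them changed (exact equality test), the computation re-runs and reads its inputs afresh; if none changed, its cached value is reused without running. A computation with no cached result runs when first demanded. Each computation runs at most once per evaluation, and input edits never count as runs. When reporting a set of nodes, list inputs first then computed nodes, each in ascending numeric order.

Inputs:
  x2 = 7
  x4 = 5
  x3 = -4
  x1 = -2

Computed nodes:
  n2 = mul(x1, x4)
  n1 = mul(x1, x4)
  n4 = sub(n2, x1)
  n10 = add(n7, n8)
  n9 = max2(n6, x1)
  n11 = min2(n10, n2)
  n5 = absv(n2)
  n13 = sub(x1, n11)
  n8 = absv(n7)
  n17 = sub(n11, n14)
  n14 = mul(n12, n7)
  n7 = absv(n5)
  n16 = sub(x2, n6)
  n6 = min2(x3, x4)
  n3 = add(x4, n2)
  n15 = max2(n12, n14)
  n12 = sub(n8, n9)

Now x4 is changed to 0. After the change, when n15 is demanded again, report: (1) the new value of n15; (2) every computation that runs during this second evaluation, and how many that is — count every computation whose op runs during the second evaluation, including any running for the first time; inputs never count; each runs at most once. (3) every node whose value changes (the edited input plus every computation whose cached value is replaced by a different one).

First demand of the output computes:
  n2 = mul(-2, 5) = -10
  n5 = absv(-10) = 10
  n6 = min2(-4, 5) = -4
  n7 = absv(10) = 10
  n8 = absv(10) = 10
  n9 = max2(-4, -2) = -2
  n12 = sub(10, -2) = 12
  n14 = mul(12, 10) = 120
  n15 = max2(12, 120) = 120

After the edit, cleaning proceeds:
  n2: a read changed (x4 5->0) — executes, giving 0.
  n5: a read changed (n2 -10->0) — executes, giving 0.
  n6: a read changed (x4 5->0) — executes, giving -4 — identical to its old value.
  n7: a read changed (n5 10->0) — executes, giving 0.
  n8: a read changed (n7 10->0) — executes, giving 0.
  n9: dirty, but its reads are unchanged (n6 unchanged, x1 unchanged); cached -2 stands.
  n12: a read changed (n8 10->0) — executes, giving 2.
  n14: a read changed (n12 12->2; n7 10->0) — executes, giving 0.
  n15: a read changed (n12 12->2; n14 120->0) — executes, giving 2.

Note where the cutoff bites: n9 is checked, finds nothing changed, and keeps its cache.

Demanding n15 again yields 2.
8 computations run: n2, n5, n6, n7, n8, n12, n14, n15.
The nodes whose values change: x4, n2, n5, n7, n8, n12, n14, n15.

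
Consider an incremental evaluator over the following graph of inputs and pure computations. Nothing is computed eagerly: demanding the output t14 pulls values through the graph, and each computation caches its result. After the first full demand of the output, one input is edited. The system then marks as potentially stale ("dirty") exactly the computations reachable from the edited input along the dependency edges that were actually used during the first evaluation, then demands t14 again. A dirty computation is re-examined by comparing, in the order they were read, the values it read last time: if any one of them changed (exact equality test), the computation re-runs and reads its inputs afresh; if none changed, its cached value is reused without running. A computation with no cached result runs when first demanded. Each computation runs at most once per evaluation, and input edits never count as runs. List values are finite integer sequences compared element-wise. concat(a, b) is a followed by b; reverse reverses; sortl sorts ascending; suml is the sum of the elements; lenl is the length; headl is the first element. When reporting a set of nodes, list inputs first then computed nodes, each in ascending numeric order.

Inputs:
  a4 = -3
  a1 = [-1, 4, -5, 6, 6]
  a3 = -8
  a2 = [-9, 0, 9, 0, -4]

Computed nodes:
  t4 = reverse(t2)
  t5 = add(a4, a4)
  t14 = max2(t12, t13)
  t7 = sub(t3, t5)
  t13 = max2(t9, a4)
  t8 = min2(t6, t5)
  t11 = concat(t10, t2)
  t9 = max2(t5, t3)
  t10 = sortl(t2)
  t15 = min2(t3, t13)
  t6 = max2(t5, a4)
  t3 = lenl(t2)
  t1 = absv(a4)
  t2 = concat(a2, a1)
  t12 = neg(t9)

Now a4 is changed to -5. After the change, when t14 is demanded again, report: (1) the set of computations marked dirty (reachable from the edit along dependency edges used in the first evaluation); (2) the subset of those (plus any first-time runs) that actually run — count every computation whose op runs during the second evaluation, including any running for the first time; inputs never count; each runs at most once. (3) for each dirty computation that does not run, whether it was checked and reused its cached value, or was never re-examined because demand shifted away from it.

Dirty set: t5, t9, t12, t13, t14.
Run set: t5, t9, t13 (3 run).
Re-examined without running (cache reused): t12, t14.
The important point: at t12 every value read last time is unchanged, so the dirty flag clears without a run.

Initial pass — values computed on the first demand:
  t2 = concat([-9, 0, 9, 0, -4], [-1, 4, -5, 6, 6]) = [-9, 0, 9, 0, -4, -1, 4, -5, 6, 6]
  t3 = lenl([-9, 0, 9, 0, -4, -1, 4, -5, 6, 6]) = 10
  t5 = add(-3, -3) = -6
  t9 = max2(-6, 10) = 10
  t12 = neg(10) = -10
  t13 = max2(10, -3) = 10
  t14 = max2(-10, 10) = 10

Second demand — change propagation:
  t5: re-runs because a4 -3->-5; a4 -3->-5; new result -10.
  t9: re-runs because t5 -6->-10; new result 10 (unchanged).
  t12: re-examined; everything it read last time is the same (t9 unchanged) — cache -10 kept, no run.
  t13: re-runs because a4 -3->-5; new result 10 (unchanged).
  t14: re-examined; everything it read last time is the same (t12 unchanged, t13 unchanged) — cache 10 kept, no run.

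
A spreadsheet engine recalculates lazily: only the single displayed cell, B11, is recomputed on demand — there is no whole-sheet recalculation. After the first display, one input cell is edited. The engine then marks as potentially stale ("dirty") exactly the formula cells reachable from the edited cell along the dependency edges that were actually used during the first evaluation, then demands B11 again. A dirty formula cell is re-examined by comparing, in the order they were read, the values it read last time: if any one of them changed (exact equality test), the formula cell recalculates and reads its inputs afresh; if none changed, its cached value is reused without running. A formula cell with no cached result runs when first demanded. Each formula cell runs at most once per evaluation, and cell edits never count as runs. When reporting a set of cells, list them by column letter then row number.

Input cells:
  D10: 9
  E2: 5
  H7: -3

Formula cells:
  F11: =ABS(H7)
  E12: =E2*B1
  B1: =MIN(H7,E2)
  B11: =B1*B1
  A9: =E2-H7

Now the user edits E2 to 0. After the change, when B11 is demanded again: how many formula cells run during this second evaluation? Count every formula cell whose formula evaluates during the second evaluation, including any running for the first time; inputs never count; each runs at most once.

First evaluation (everything demanded from the output):
  B1 = MIN(-3, 5) = -3
  B11 = -3 * -3 = 9

Propagation after the edit:
  B1: runs — E2 5->0; result -3 (same value as before).
  B11: checked — values it read are unchanged (B1 unchanged, B1 unchanged); reused cached 9 without running.

Key observation: the change is absorbed at B1 — it re-runs but produces the same value, and the output's value is unchanged.

Formula cells that run: B1 — 1 in total.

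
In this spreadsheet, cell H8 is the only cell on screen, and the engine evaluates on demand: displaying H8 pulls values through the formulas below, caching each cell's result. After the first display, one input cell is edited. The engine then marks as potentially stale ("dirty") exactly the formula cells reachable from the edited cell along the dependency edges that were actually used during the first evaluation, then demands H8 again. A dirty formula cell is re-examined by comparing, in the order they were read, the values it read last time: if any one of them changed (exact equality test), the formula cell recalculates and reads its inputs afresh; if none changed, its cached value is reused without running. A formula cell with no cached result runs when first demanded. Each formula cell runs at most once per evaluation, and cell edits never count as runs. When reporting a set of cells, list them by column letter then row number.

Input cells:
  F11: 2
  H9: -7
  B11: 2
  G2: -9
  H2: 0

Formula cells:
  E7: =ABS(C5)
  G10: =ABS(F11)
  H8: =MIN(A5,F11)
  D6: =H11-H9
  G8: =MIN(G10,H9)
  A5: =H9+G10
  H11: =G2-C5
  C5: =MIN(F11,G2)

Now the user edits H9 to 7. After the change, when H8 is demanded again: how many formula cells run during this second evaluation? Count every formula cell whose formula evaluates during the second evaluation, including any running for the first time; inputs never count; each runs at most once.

Run set: A5, H8 (2 run).

Initial pass — values computed on the first demand:
  G10 = ABS(2) = 2
  A5 = -7 + 2 = -5
  H8 = MIN(-5, 2) = -5

Second demand — change propagation:
  A5: re-runs because H9 -7->7; new result 9.
  H8: re-runs because A5 -5->9; new result 2.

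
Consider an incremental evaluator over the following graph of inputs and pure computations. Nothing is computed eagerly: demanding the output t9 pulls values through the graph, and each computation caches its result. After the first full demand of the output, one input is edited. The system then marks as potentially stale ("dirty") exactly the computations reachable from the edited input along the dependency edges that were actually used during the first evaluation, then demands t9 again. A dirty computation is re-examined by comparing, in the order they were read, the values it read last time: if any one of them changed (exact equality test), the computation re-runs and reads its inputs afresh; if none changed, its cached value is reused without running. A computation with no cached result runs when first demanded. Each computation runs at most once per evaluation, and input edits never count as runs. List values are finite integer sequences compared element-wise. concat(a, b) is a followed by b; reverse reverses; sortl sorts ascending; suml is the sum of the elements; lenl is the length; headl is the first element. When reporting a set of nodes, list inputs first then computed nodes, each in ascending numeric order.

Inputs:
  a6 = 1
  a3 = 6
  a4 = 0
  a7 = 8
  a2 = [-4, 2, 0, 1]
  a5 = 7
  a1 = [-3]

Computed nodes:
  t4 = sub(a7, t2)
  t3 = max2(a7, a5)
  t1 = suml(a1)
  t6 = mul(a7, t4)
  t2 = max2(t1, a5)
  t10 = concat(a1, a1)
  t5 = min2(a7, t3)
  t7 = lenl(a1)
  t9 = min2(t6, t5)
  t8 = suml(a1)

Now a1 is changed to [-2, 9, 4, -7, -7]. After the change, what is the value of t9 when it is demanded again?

Initial pass — values computed on the first demand:
  t1 = suml([-3]) = -3
  t2 = max2(-3, 7) = 7
  t3 = max2(8, 7) = 8
  t4 = sub(8, 7) = 1
  t5 = min2(8, 8) = 8
  t6 = mul(8, 1) = 8
  t9 = min2(8, 8) = 8

Second demand — change propagation:
  t1: re-runs because a1 [-3]->[-2, 9, 4, -7, -7]; new result -3 (unchanged).
  t2: re-examined; everything it read last time is the same (t1 unchanged, a5 unchanged) — cache 7 kept, no run.
  t4: re-examined; everything it read last time is the same (a7 unchanged, t2 unchanged) — cache 1 kept, no run.
  t6: re-examined; everything it read last time is the same (a7 unchanged, t4 unchanged) — cache 8 kept, no run.
  t9: re-examined; everything it read last time is the same (t6 unchanged, t5 unchanged) — cache 8 kept, no run.

The important point: t1 recomputes to an identical value, and the output ends up unchanged.

t9 now evaluates to 8.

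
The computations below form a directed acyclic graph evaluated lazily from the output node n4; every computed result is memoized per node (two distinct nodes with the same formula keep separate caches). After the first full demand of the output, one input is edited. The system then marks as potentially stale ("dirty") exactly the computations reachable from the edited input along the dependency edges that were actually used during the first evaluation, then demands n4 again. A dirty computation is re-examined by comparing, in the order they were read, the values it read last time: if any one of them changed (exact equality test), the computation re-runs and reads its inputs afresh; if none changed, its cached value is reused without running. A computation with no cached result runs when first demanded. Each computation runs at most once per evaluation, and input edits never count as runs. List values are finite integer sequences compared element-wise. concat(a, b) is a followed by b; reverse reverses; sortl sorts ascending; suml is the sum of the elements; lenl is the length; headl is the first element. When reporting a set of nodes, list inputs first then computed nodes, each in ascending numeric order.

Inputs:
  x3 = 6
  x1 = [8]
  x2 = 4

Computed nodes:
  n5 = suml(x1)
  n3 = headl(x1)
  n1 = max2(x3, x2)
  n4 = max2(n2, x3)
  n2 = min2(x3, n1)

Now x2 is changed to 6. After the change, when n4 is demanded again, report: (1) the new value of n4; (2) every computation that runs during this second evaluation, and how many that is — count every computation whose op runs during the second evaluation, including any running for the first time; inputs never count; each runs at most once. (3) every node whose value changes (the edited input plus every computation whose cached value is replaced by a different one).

First demand of the output computes:
  n1 = max2(6, 4) = 6
  n2 = min2(6, 6) = 6
  n4 = max2(6, 6) = 6

After the edit, cleaning proceeds:
  n1: a read changed (x2 4->6) — executes, giving 6 — identical to its old value.
  n2: dirty, but its reads are unchanged (x3 unchanged, n1 unchanged); cached 6 stands.
  n4: dirty, but its reads are unchanged (n2 unchanged, x3 unchanged); cached 6 stands.

Note the absorption at n1: it re-runs yet its value is the same, leaving the output's value untouched.

Demanding n4 again yields 6.
1 computations run: n1.
The nodes whose values change: x2.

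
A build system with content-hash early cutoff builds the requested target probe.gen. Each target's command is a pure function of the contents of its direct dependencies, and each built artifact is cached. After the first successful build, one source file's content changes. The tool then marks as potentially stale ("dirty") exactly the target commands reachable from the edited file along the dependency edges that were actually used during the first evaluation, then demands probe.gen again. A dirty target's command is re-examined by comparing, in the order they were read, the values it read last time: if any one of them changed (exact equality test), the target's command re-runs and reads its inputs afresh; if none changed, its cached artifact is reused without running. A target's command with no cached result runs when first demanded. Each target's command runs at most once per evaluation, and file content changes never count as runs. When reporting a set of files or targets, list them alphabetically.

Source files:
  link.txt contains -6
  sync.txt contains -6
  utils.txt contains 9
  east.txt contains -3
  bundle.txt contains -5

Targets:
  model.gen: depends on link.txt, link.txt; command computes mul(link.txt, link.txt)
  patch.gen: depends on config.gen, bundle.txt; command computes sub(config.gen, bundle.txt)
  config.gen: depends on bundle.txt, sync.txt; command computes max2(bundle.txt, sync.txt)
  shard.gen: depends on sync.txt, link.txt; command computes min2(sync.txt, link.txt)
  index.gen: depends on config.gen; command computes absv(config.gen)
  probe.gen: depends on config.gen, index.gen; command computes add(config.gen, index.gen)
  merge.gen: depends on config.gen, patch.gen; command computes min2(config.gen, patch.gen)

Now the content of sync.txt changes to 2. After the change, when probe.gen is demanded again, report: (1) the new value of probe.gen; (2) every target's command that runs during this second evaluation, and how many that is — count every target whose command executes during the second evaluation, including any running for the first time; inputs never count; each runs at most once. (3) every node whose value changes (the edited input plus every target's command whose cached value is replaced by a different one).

New value of probe.gen: 4.
Target commands that run: config.gen, index.gen, probe.gen — 3 in total.
Values that change: config.gen, index.gen, probe.gen, sync.txt.

First evaluation (everything demanded from the output):
  config.gen = max2(-5, -6) = -5
  index.gen = absv(-5) = 5
  probe.gen = add(-5, 5) = 0

Propagation after the edit:
  config.gen: runs — sync.txt -6->2; result 2.
  index.gen: runs — config.gen -5->2; result 2.
  probe.gen: runs — config.gen -5->2; index.gen 5->2; result 4.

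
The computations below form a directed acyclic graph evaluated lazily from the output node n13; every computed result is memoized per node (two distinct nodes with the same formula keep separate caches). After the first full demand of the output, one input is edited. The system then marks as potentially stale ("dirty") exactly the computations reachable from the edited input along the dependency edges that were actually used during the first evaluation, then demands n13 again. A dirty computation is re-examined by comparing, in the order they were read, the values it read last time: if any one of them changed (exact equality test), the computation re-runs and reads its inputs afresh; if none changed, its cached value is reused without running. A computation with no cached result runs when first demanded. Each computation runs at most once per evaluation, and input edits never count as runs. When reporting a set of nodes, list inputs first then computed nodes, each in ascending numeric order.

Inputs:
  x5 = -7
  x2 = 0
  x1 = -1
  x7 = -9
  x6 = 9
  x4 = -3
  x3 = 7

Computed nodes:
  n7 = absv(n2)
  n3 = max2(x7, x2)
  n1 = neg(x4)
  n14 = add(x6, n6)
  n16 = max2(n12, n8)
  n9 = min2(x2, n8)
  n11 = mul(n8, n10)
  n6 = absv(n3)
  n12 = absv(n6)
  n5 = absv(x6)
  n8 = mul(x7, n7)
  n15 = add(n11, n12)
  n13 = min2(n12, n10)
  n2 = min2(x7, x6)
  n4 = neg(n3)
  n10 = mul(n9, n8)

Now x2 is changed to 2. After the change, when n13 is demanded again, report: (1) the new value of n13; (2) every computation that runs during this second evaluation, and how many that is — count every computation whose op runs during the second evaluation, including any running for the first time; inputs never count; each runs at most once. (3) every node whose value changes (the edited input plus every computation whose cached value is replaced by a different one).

First demand of the output computes:
  n2 = min2(-9, 9) = -9
  n3 = max2(-9, 0) = 0
  n6 = absv(0) = 0
  n7 = absv(-9) = 9
  n8 = mul(-9, 9) = -81
  n9 = min2(0, -81) = -81
  n10 = mul(-81, -81) = 6561
  n12 = absv(0) = 0
  n13 = min2(0, 6561) = 0

After the edit, cleaning proceeds:
  n3: a read changed (x2 0->2) — executes, giving 2.
  n6: a read changed (n3 0->2) — executes, giving 2.
  n9: a read changed (x2 0->2) — executes, giving -81 — identical to its old value.
  n10: dirty, but its reads are unchanged (n9 unchanged, n8 unchanged); cached 6561 stands.
  n12: a read changed (n6 0->2) — executes, giving 2.
  n13: a read changed (n12 0->2) — executes, giving 2.

Note where the cutoff bites: n10 is checked, finds nothing changed, and keeps its cache.

Demanding n13 again yields 2.
5 computations run: n3, n6, n9, n12, n13.
The nodes whose values change: x2, n3, n6, n12, n13.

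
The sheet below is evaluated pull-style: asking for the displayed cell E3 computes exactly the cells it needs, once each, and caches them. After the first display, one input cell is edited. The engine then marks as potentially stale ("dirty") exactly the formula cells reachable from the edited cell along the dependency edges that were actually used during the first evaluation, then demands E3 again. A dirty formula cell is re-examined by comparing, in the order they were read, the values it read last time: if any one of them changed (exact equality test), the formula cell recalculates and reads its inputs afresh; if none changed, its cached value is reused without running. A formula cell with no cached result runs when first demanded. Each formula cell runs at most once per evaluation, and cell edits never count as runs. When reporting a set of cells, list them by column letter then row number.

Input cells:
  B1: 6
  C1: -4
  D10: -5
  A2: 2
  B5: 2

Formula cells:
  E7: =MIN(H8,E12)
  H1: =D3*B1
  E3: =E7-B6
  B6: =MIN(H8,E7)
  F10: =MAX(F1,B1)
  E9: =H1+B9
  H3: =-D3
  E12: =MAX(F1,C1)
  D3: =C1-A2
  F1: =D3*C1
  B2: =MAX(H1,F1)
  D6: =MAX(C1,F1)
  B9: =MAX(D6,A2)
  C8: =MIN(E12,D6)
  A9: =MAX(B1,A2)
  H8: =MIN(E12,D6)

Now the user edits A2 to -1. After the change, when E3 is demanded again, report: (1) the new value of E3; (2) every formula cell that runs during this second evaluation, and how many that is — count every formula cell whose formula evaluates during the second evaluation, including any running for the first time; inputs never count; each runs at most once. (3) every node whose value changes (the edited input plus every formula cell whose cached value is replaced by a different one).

First demand of the output computes:
  D3 = -4 - 2 = -6
  F1 = -6 * -4 = 24
  D6 = MAX(-4, 24) = 24
  E12 = MAX(24, -4) = 24
  H8 = MIN(24, 24) = 24
  E7 = MIN(24, 24) = 24
  B6 = MIN(24, 24) = 24
  E3 = 24 - 24 = 0

After the edit, cleaning proceeds:
  D3: a read changed (A2 2->-1) — executes, giving -3.
  F1: a read changed (D3 -6->-3) — executes, giving 12.
  D6: a read changed (F1 24->12) — executes, giving 12.
  E12: a read changed (F1 24->12) — executes, giving 12.
  H8: a read changed (E12 24->12; D6 24->12) — executes, giving 12.
  E7: a read changed (H8 24->12; E12 24->12) — executes, giving 12.
  B6: a read changed (H8 24->12; E7 24->12) — executes, giving 12.
  E3: a read changed (E7 24->12; B6 24->12) — executes, giving 0 — identical to its old value.

Demanding E3 again yields 0.
8 formula cells run: B6, D3, D6, E3, E7, E12, F1, H8.
The nodes whose values change: A2, B6, D3, D6, E7, E12, F1, H8.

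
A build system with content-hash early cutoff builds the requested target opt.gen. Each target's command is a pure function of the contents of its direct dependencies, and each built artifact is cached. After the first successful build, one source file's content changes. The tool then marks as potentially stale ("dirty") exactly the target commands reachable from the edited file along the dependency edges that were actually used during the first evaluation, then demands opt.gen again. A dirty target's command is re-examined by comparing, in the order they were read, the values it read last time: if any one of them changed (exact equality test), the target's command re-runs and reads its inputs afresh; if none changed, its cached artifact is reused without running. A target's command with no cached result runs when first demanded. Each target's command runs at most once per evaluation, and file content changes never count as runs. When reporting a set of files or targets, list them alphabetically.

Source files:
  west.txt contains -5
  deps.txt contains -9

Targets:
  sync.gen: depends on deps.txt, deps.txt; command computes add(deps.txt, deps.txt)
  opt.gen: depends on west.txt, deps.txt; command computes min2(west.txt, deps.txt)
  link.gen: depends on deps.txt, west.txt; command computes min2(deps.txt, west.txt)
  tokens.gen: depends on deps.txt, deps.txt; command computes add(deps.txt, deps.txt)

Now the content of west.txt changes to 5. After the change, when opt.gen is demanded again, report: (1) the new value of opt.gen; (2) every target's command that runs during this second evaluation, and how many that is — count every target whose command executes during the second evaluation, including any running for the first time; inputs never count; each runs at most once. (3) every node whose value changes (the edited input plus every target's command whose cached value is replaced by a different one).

New value of opt.gen: -9.
Target commands that run: opt.gen — 1 in total.
Values that change: west.txt.

First evaluation (everything demanded from the output):
  opt.gen = min2(-5, -9) = -9

Propagation after the edit:
  opt.gen: runs — west.txt -5->5; result -9 (same value as before).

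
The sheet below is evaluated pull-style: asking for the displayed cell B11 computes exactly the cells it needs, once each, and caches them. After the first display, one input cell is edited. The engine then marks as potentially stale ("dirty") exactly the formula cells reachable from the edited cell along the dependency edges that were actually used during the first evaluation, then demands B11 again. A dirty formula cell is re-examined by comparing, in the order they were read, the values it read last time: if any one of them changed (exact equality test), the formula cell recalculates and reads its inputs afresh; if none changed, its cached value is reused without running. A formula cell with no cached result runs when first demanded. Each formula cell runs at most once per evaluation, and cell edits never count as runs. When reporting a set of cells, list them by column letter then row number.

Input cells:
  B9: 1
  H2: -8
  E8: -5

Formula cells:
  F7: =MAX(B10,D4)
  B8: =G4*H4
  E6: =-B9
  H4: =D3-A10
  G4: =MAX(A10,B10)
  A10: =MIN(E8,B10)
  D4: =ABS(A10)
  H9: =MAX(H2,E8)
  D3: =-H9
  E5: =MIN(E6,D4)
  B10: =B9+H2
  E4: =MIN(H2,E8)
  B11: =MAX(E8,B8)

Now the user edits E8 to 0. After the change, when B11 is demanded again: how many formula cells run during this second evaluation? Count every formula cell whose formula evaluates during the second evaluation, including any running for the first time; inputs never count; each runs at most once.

First demand of the output computes:
  B10 = 1 + -8 = -7
  A10 = MIN(-5, -7) = -7
  G4 = MAX(-7, -7) = -7
  H9 = MAX(-8, -5) = -5
  D3 = -(-5) = 5
  H4 = 5 - -7 = 12
  B8 = -7 * 12 = -84
  B11 = MAX(-5, -84) = -5

After the edit, cleaning proceeds:
  A10: a read changed (E8 -5->0) — executes, giving -7 — identical to its old value.
  G4: dirty, but its reads are unchanged (A10 unchanged, B10 unchanged); cached -7 stands.
  H9: a read changed (E8 -5->0) — executes, giving 0.
  D3: a read changed (H9 -5->0) — executes, giving 0.
  H4: a read changed (D3 5->0) — executes, giving 7.
  B8: a read changed (H4 12->7) — executes, giving -49.
  B11: a read changed (E8 -5->0; B8 -84->-49) — executes, giving 0.

Note where the cutoff bites: G4 is checked, finds nothing changed, and keeps its cache.

6 formula cells run: A10, B8, B11, D3, H4, H9.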